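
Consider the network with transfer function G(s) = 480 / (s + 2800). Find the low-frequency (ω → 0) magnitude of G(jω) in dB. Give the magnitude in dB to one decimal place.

G(0) = 480 / 2800 = 0.17143
20 log₁₀(0.17143) = -15.32 dB

-15.3 dB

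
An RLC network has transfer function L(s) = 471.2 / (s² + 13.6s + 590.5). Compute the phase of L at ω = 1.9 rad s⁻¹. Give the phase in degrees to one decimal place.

-2.5°

∠[(j1.9)² + 13.6(j1.9) + 590.5] = ∠[586.89 + j25.84] = 2.52°
∠L(j1.9) = −2.52° = -2.52°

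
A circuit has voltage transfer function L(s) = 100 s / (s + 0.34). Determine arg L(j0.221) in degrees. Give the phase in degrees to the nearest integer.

57 deg

∠(j0.221) = 90.00°
∠(j0.221 + 0.34) = arctan(0.221/0.34) = 33.02°
∠L(j0.221) = 90.00° − 33.02° = 56.98°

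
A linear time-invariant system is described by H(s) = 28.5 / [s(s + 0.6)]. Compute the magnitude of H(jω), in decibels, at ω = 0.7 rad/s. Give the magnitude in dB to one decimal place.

|j0.7 + 0.6| = √(0.7² + 0.6²) = 0.922
|j0.7| = 0.7
|H(j0.7)| = 28.5 / (0.922 × 0.7) = 44.161
20 log₁₀(44.161) = 32.90 dB

32.9 dB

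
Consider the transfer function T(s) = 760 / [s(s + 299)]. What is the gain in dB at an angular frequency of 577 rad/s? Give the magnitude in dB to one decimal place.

-53.9 dB

|j577 + 299| = √(577² + 299²) = 649.9
|j577| = 577
|T(j577)| = 760 / (649.9 × 577) = 0.0020268
20 log₁₀(0.0020268) = -53.86 dB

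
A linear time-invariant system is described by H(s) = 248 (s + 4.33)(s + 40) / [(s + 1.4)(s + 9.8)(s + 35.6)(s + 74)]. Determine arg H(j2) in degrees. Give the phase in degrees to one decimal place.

-43.7°

∠(j2 + 4.33) = arctan(2/4.33) = 24.79°
∠(j2 + 40) = arctan(2/40) = 2.86°
∠(j2 + 1.4) = arctan(2/1.4) = 55.01°
∠(j2 + 9.8) = arctan(2/9.8) = 11.53°
∠(j2 + 35.6) = arctan(2/35.6) = 3.22°
∠(j2 + 74) = arctan(2/74) = 1.55°
∠H(j2) = 24.79° + 2.86° − (55.01° + 11.53° + 3.22° + 1.55°) = -43.65°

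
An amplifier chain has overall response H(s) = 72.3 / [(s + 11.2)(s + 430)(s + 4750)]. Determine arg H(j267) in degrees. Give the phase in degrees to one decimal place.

∠(j267 + 11.2) = arctan(267/11.2) = 87.60°
∠(j267 + 430) = arctan(267/430) = 31.84°
∠(j267 + 4750) = arctan(267/4750) = 3.22°
∠H(j267) = − (87.60° + 31.84° + 3.22°) = -122.65°

-122.7°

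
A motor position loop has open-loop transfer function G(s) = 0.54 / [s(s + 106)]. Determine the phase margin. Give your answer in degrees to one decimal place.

90.0 deg

Gain crossover: |G(jω)| = 1 at ω ≈ 0.00509 rad/s.
∠G(j0.00509) = −90° − arctan(0.00509/106) ≈ -90.00°
PM = 180° + (-90.00°) = 90.00°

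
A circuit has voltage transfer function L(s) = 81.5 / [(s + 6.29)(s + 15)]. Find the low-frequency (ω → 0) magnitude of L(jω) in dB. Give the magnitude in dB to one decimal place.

-1.3 dB

L(0) = 81.5 / (6.29 × 15) = 0.8638
20 log₁₀(0.8638) = -1.27 dB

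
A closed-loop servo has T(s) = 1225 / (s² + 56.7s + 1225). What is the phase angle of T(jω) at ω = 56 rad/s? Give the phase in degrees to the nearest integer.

-121 deg

∠[(j56)² + 56.7(j56) + 1225] = ∠[-1911 + j3175.2] = 121.04°
∠T(j56) = −121.04° = -121.04°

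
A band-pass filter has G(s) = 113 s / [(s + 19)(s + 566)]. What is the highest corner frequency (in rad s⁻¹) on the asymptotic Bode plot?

Break frequencies occur at each pole and zero magnitude: 19 rad s⁻¹, 566 rad s⁻¹.
The highest is 566 rad s⁻¹.

566 rad s⁻¹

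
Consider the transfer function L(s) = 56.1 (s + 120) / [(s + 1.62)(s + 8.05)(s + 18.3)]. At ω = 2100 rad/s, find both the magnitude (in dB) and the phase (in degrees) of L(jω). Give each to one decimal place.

|j2100 + 120| = √(2100² + 120²) = 2103
|j2100 + 1.62| = √(2100² + 1.62²) = 2100
|j2100 + 8.05| = √(2100² + 8.05²) = 2100
|j2100 + 18.3| = √(2100² + 18.3²) = 2100
|L(j2100)| = 56.1 × 2103 / (2100 × 2100 × 2100) = 1.2741e-05
20 log₁₀(1.2741e-05) = -97.90 dB
∠(j2100 + 120) = arctan(2100/120) = 86.73°
∠(j2100 + 1.62) = arctan(2100/1.62) = 89.96°
∠(j2100 + 8.05) = arctan(2100/8.05) = 89.78°
∠(j2100 + 18.3) = arctan(2100/18.3) = 89.50°
∠L(j2100) = 86.73° − (89.96° + 89.78° + 89.50°) = -182.51°

|L| = -97.9 dB, ∠L = -182.5°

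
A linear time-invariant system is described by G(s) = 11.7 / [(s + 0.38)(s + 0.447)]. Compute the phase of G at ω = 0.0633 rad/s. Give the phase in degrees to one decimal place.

∠(j0.0633 + 0.38) = arctan(0.0633/0.38) = 9.46°
∠(j0.0633 + 0.447) = arctan(0.0633/0.447) = 8.06°
∠G(j0.0633) = − (9.46° + 8.06°) = -17.52°

-17.5°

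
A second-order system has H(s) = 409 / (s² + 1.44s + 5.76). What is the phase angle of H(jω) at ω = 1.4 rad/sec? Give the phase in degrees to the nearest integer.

∠[(j1.4)² + 1.44(j1.4) + 5.76] = ∠[3.8 + j2.016] = 27.95°
∠H(j1.4) = −27.95° = -27.95°

-28 deg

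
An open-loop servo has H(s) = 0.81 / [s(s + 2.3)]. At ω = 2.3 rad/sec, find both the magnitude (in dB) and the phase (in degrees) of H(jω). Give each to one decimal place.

|j2.3 + 2.3| = √(2.3² + 2.3²) = 3.253
|j2.3| = 2.3
|H(j2.3)| = 0.81 / (3.253 × 2.3) = 0.10827
20 log₁₀(0.10827) = -19.31 dB
∠(j2.3 + 2.3) = arctan(2.3/2.3) = 45.00°
∠(j2.3) = 90.00°
∠H(j2.3) = − (45.00° + 90.00°) = -135.00°

|H| = -19.3 dB, ∠H = -135.0 deg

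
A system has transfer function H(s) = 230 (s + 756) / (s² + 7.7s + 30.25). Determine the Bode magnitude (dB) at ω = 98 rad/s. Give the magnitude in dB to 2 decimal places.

|j98 + 756| = √(98² + 756²) = 762.3
|(j98)² + 7.7(j98) + 30.25| = |-9573.8 + j754.6| = 9603
|H(j98)| = 230 × 762.3 / 9603 = 18.257
20 log₁₀(18.257) = 25.229 dB

25.23 dB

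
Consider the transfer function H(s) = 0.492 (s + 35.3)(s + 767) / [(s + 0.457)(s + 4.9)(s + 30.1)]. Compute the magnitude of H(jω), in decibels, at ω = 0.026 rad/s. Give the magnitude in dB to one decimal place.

|j0.026 + 35.3| = √(0.026² + 35.3²) = 35.3
|j0.026 + 767| = √(0.026² + 767²) = 767
|j0.026 + 0.457| = √(0.026² + 0.457²) = 0.4577
|j0.026 + 4.9| = √(0.026² + 4.9²) = 4.9
|j0.026 + 30.1| = √(0.026² + 30.1²) = 30.1
|H(j0.026)| = 0.492 × 35.3 × 767 / (0.4577 × 4.9 × 30.1) = 197.31
20 log₁₀(197.31) = 45.90 dB

45.9 dB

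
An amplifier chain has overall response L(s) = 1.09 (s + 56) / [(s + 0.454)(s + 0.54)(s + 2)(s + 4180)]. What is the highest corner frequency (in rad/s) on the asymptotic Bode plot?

Break frequencies occur at each pole and zero magnitude: 0.454 rad/s, 0.54 rad/s, 2 rad/s, 56 rad/s, 4180 rad/s.
The highest is 4180 rad/s.

4180 rad/s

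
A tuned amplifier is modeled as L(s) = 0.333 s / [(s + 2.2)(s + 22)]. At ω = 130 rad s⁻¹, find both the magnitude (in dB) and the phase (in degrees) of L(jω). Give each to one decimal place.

|j130| = 130
|j130 + 2.2| = √(130² + 2.2²) = 130
|j130 + 22| = √(130² + 22²) = 131.8
|L(j130)| = 0.333 × 130 / (130 × 131.8) = 0.0025253
20 log₁₀(0.0025253) = -51.95 dB
∠(j130) = 90.00°
∠(j130 + 2.2) = arctan(130/2.2) = 89.03°
∠(j130 + 22) = arctan(130/22) = 80.39°
∠L(j130) = 90.00° − (89.03° + 80.39°) = -79.43°

|L| = -52.0 dB, ∠L = -79.4°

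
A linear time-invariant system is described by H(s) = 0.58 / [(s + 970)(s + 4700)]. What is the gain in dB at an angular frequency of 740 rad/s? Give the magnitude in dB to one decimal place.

|j740 + 970| = √(740² + 970²) = 1220
|j740 + 4700| = √(740² + 4700²) = 4758
|H(j740)| = 0.58 / (1220 × 4758) = 9.9917e-08
20 log₁₀(9.9917e-08) = -140.01 dB

-140.0 dB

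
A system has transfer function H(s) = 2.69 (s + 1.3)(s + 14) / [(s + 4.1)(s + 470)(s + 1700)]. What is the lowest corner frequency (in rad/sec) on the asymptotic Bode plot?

Break frequencies occur at each pole and zero magnitude: 1.3 rad/sec, 4.1 rad/sec, 14 rad/sec, 470 rad/sec, 1700 rad/sec.
The lowest is 1.3 rad/sec.

1.3 rad/sec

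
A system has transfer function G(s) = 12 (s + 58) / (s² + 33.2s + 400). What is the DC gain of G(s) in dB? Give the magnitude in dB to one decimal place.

4.8 dB

G(0) = 12 × 58 / 400 = 1.74
20 log₁₀(1.74) = 4.81 dB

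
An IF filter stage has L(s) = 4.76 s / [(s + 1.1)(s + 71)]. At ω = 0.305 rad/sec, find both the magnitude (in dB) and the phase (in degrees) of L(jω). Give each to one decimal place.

|j0.305| = 0.305
|j0.305 + 1.1| = √(0.305² + 1.1²) = 1.142
|j0.305 + 71| = √(0.305² + 71²) = 71
|L(j0.305)| = 4.76 × 0.305 / (1.142 × 71) = 0.017913
20 log₁₀(0.017913) = -34.94 dB
∠(j0.305) = 90.00°
∠(j0.305 + 1.1) = arctan(0.305/1.1) = 15.50°
∠(j0.305 + 71) = arctan(0.305/71) = 0.25°
∠L(j0.305) = 90.00° − (15.50° + 0.25°) = 74.26°

|L| = -34.9 dB, ∠L = 74.3°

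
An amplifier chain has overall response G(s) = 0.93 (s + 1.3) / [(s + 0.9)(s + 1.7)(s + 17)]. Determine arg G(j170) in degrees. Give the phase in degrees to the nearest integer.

∠(j170 + 1.3) = arctan(170/1.3) = 89.56°
∠(j170 + 0.9) = arctan(170/0.9) = 89.70°
∠(j170 + 1.7) = arctan(170/1.7) = 89.43°
∠(j170 + 17) = arctan(170/17) = 84.29°
∠G(j170) = 89.56° − (89.70° + 89.43° + 84.29°) = -173.85°

-174°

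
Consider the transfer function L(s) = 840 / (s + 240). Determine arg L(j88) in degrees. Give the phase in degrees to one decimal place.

-20.1 deg

∠(j88 + 240) = arctan(88/240) = 20.14°
∠L(j88) = −20.14° = -20.14°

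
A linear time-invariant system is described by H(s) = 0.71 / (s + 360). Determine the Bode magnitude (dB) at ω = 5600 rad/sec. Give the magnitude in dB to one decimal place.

-78.0 dB

|j5600 + 360| = √(5600² + 360²) = 5612
|H(j5600)| = 0.71 / 5612 = 0.00012652
20 log₁₀(0.00012652) = -77.96 dB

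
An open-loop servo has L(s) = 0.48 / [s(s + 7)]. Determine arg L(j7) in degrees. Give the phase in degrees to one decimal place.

-135.0°

∠(j7 + 7) = arctan(7/7) = 45.00°
∠(j7) = 90.00°
∠L(j7) = − (45.00° + 90.00°) = -135.00°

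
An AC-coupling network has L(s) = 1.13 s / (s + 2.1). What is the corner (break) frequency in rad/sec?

2.1 rad/sec

The single real pole at s = −2.1 gives a corner at ω = 2.1 rad/sec.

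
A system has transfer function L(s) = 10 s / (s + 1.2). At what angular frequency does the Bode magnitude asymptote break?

1.2 rad/s

The single real pole at s = −1.2 gives a corner at ω = 1.2 rad/s.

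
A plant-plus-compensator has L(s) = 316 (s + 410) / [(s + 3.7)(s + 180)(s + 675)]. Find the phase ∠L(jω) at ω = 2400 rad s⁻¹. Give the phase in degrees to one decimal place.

∠(j2400 + 410) = arctan(2400/410) = 80.31°
∠(j2400 + 3.7) = arctan(2400/3.7) = 89.91°
∠(j2400 + 180) = arctan(2400/180) = 85.71°
∠(j2400 + 675) = arctan(2400/675) = 74.29°
∠L(j2400) = 80.31° − (89.91° + 85.71° + 74.29°) = -169.61°

-169.6°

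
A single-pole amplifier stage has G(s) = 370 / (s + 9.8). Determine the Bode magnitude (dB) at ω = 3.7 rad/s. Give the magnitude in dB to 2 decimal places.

|j3.7 + 9.8| = √(3.7² + 9.8²) = 10.48
|G(j3.7)| = 370 / 10.48 = 35.321
20 log₁₀(35.321) = 30.961 dB

30.96 dB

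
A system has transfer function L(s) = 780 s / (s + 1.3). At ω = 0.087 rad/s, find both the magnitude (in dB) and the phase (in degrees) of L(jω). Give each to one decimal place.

|j0.087| = 0.087
|j0.087 + 1.3| = √(0.087² + 1.3²) = 1.303
|L(j0.087)| = 780 × 0.087 / 1.303 = 52.083
20 log₁₀(52.083) = 34.33 dB
∠(j0.087) = 90.00°
∠(j0.087 + 1.3) = arctan(0.087/1.3) = 3.83°
∠L(j0.087) = 90.00° − 3.83° = 86.17°

|L| = 34.3 dB, ∠L = 86.2 deg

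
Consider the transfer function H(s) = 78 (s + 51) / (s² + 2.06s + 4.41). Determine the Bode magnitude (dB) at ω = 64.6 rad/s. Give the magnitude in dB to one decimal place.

|j64.6 + 51| = √(64.6² + 51²) = 82.31
|(j64.6)² + 2.06(j64.6) + 4.41| = |-4168.7 + j133.08| = 4171
|H(j64.6)| = 78 × 82.31 / 4171 = 1.5392
20 log₁₀(1.5392) = 3.75 dB

3.7 dB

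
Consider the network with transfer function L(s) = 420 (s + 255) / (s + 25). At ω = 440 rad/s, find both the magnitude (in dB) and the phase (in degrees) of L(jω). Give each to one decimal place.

|L| = 53.7 dB, ∠L = -26.8 deg

|j440 + 255| = √(440² + 255²) = 508.6
|j440 + 25| = √(440² + 25²) = 440.7
|L(j440)| = 420 × 508.6 / 440.7 = 484.65
20 log₁₀(484.65) = 53.71 dB
∠(j440 + 255) = arctan(440/255) = 59.91°
∠(j440 + 25) = arctan(440/25) = 86.75°
∠L(j440) = 59.91° − 86.75° = -26.84°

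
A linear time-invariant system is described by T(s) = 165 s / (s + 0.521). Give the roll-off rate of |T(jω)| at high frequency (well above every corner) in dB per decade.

With 1 zero and 1 pole, the high-frequency asymptotic slope is 20 × (1 − 1) = 0 dB/decade.

0 dB/decade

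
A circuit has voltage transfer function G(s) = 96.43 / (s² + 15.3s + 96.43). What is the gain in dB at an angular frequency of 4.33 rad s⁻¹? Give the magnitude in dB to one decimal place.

|(j4.33)² + 15.3(j4.33) + 96.43| = |77.681 + j66.249| = 102.1
|G(j4.33)| = 96.43 / 102.1 = 0.94452
20 log₁₀(0.94452) = -0.50 dB

-0.5 dB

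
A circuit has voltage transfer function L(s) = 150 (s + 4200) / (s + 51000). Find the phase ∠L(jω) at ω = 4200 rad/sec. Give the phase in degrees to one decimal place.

40.3°

∠(j4200 + 4200) = arctan(4200/4200) = 45.00°
∠(j4200 + 51000) = arctan(4200/51000) = 4.71°
∠L(j4200) = 45.00° − 4.71° = 40.29°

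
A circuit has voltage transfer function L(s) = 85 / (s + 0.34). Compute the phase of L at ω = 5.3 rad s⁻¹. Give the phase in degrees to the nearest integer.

∠(j5.3 + 0.34) = arctan(5.3/0.34) = 86.33°
∠L(j5.3) = −86.33° = -86.33°

-86°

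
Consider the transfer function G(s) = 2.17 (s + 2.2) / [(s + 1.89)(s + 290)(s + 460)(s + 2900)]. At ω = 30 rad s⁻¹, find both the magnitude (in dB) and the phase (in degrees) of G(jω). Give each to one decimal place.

|j30 + 2.2| = √(30² + 2.2²) = 30.08
|j30 + 1.89| = √(30² + 1.89²) = 30.06
|j30 + 290| = √(30² + 290²) = 291.5
|j30 + 460| = √(30² + 460²) = 461
|j30 + 2900| = √(30² + 2900²) = 2900
|G(j30)| = 2.17 × 30.08 / (30.06 × 291.5 × 461 × 2900) = 5.5713e-09
20 log₁₀(5.5713e-09) = -165.08 dB
∠(j30 + 2.2) = arctan(30/2.2) = 85.81°
∠(j30 + 1.89) = arctan(30/1.89) = 86.40°
∠(j30 + 290) = arctan(30/290) = 5.91°
∠(j30 + 460) = arctan(30/460) = 3.73°
∠(j30 + 2900) = arctan(30/2900) = 0.59°
∠G(j30) = 85.81° − (86.40° + 5.91° + 3.73° + 0.59°) = -10.82°

|G| = -165.1 dB, ∠G = -10.8°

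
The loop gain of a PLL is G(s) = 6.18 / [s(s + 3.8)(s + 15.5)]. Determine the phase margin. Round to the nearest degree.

Gain crossover: |G(jω)| = 1 at ω ≈ 0.105 rad/s.
∠G(j0.105) = −90° − arctan(0.105/3.8) − arctan(0.105/15.5) ≈ -91.97°
PM = 180° + (-91.97°) = 88.03°

88 deg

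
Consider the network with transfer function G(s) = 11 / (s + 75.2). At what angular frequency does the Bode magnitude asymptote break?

The single real pole at s = −75.2 gives a corner at ω = 75.2 rad/s.

75.2 rad/s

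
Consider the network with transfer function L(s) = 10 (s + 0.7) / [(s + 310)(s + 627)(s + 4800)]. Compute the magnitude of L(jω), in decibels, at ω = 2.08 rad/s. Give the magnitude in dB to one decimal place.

|j2.08 + 0.7| = √(2.08² + 0.7²) = 2.195
|j2.08 + 310| = √(2.08² + 310²) = 310
|j2.08 + 627| = √(2.08² + 627²) = 627
|j2.08 + 4800| = √(2.08² + 4800²) = 4800
|L(j2.08)| = 10 × 2.195 / (310 × 627 × 4800) = 2.3522e-08
20 log₁₀(2.3522e-08) = -152.57 dB

-152.6 dB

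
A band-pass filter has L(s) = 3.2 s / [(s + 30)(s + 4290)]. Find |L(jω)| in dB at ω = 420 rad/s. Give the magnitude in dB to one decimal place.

|j420| = 420
|j420 + 30| = √(420² + 30²) = 421.1
|j420 + 4290| = √(420² + 4290²) = 4311
|L(j420)| = 3.2 × 420 / (421.1 × 4311) = 0.00074048
20 log₁₀(0.00074048) = -62.61 dB

-62.6 dB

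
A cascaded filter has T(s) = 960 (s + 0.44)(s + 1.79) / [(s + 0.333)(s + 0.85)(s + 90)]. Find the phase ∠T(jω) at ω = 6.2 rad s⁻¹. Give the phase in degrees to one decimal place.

-13.2°

∠(j6.2 + 0.44) = arctan(6.2/0.44) = 85.94°
∠(j6.2 + 1.79) = arctan(6.2/1.79) = 73.90°
∠(j6.2 + 0.333) = arctan(6.2/0.333) = 86.93°
∠(j6.2 + 0.85) = arctan(6.2/0.85) = 82.19°
∠(j6.2 + 90) = arctan(6.2/90) = 3.94°
∠T(j6.2) = 85.94° + 73.90° − (86.93° + 82.19° + 3.94°) = -13.22°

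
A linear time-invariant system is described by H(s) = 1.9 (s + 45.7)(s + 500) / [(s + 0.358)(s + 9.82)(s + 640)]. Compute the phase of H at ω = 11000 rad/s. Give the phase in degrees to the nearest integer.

∠(j11000 + 45.7) = arctan(11000/45.7) = 89.76°
∠(j11000 + 500) = arctan(11000/500) = 87.40°
∠(j11000 + 0.358) = arctan(11000/0.358) = 90.00°
∠(j11000 + 9.82) = arctan(11000/9.82) = 89.95°
∠(j11000 + 640) = arctan(11000/640) = 86.67°
∠H(j11000) = 89.76° + 87.40° − (90.00° + 89.95° + 86.67°) = -89.46°

-89 deg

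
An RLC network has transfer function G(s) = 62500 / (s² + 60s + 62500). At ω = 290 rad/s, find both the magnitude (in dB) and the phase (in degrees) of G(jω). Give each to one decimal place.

|(j290)² + 60(j290) + 62500| = |-21600 + j17400| = 2.774e+04
|G(j290)| = 62500 / 2.774e+04 = 2.2533
20 log₁₀(2.2533) = 7.06 dB
∠[(j290)² + 60(j290) + 62500] = ∠[-21600 + j17400] = 141.15°
∠G(j290) = −141.15° = -141.15°

|G| = 7.1 dB, ∠G = -141.1°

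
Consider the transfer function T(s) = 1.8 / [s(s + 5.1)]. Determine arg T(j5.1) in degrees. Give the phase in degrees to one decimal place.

-135.0 deg

∠(j5.1 + 5.1) = arctan(5.1/5.1) = 45.00°
∠(j5.1) = 90.00°
∠T(j5.1) = − (45.00° + 90.00°) = -135.00°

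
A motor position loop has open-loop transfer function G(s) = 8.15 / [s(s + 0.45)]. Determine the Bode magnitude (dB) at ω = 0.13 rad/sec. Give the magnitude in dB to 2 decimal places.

|j0.13 + 0.45| = √(0.13² + 0.45²) = 0.4684
|j0.13| = 0.13
|G(j0.13)| = 8.15 / (0.4684 × 0.13) = 133.84
20 log₁₀(133.84) = 42.532 dB

42.53 dB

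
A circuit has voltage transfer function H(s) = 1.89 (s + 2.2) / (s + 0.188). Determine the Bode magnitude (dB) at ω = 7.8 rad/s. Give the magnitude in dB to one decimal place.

5.9 dB

|j7.8 + 2.2| = √(7.8² + 2.2²) = 8.104
|j7.8 + 0.188| = √(7.8² + 0.188²) = 7.802
|H(j7.8)| = 1.89 × 8.104 / 7.802 = 1.9632
20 log₁₀(1.9632) = 5.86 dB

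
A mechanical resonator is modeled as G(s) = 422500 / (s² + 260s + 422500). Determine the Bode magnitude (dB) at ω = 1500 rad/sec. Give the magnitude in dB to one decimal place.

|(j1500)² + 260(j1500) + 422500| = |-1.8275e+06 + j3.9e+05| = 1.869e+06
|G(j1500)| = 422500 / 1.869e+06 = 0.2261
20 log₁₀(0.2261) = -12.91 dB

-12.9 dB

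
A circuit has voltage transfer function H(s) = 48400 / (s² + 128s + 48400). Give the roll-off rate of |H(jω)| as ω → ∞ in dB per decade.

-40 dB/decade

With 0 zeros and 2 poles, the high-frequency asymptotic slope is 20 × (0 − 2) = -40 dB/decade.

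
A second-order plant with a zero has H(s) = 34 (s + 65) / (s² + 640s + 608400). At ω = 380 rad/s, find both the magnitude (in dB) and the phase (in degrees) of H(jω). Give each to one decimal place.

|j380 + 65| = √(380² + 65²) = 385.5
|(j380)² + 640(j380) + 608400| = |4.64e+05 + j2.432e+05| = 5.239e+05
|H(j380)| = 34 × 385.5 / 5.239e+05 = 0.025021
20 log₁₀(0.025021) = -32.03 dB
∠(j380 + 65) = arctan(380/65) = 80.29°
∠[(j380)² + 640(j380) + 608400] = ∠[4.64e+05 + j2.432e+05] = 27.66°
∠H(j380) = 80.29° − 27.66° = 52.63°

|H| = -32.0 dB, ∠H = 52.6°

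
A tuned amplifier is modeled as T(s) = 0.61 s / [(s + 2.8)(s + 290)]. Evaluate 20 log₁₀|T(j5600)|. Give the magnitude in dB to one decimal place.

-79.3 dB

|j5600| = 5600
|j5600 + 2.8| = √(5600² + 2.8²) = 5600
|j5600 + 290| = √(5600² + 290²) = 5608
|T(j5600)| = 0.61 × 5600 / (5600 × 5608) = 0.00010878
20 log₁₀(0.00010878) = -79.27 dB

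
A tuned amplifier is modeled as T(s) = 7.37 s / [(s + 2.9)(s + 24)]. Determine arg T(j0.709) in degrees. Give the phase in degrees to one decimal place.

∠(j0.709) = 90.00°
∠(j0.709 + 2.9) = arctan(0.709/2.9) = 13.74°
∠(j0.709 + 24) = arctan(0.709/24) = 1.69°
∠T(j0.709) = 90.00° − (13.74° + 1.69°) = 74.57°

74.6°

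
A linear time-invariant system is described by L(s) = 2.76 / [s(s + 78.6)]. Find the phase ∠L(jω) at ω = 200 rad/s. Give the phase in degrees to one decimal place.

-158.5°

∠(j200 + 78.6) = arctan(200/78.6) = 68.55°
∠(j200) = 90.00°
∠L(j200) = − (68.55° + 90.00°) = -158.55°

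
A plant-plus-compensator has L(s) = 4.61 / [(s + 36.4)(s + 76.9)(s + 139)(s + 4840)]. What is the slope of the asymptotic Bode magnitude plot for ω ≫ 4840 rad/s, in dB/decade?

With 0 zeros and 4 poles, the high-frequency asymptotic slope is 20 × (0 − 4) = -80 dB/decade.

-80 dB/decade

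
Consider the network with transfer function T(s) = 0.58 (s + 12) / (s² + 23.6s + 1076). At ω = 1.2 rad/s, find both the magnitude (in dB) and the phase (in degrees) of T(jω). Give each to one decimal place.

|j1.2 + 12| = √(1.2² + 12²) = 12.06
|(j1.2)² + 23.6(j1.2) + 1076| = |1074.6 + j28.32| = 1075
|T(j1.2)| = 0.58 × 12.06 / 1075 = 0.0065071
20 log₁₀(0.0065071) = -43.73 dB
∠(j1.2 + 12) = arctan(1.2/12) = 5.71°
∠[(j1.2)² + 23.6(j1.2) + 1076] = ∠[1074.6 + j28.32] = 1.51°
∠T(j1.2) = 5.71° − 1.51° = 4.20°

|T| = -43.7 dB, ∠T = 4.2 deg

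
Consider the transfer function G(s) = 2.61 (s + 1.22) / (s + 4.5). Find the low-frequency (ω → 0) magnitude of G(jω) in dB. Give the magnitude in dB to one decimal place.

G(0) = 2.61 × 1.22 / 4.5 = 0.7076
20 log₁₀(0.7076) = -3.00 dB

-3.0 dB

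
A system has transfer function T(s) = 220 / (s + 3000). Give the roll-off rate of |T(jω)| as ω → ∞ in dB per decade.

With 0 zeros and 1 pole, the high-frequency asymptotic slope is 20 × (0 − 1) = -20 dB/decade.

-20 dB/decade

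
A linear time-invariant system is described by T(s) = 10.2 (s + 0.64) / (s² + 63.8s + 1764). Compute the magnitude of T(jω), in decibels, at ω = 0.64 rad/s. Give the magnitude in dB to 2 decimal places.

|j0.64 + 0.64| = √(0.64² + 0.64²) = 0.9051
|(j0.64)² + 63.8(j0.64) + 1764| = |1763.6 + j40.832| = 1764
|T(j0.64)| = 10.2 × 0.9051 / 1764 = 0.0052334
20 log₁₀(0.0052334) = -45.624 dB

-45.62 dB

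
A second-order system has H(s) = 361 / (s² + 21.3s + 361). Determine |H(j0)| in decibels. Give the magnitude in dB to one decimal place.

H(0) = 361 / 361 = 1
20 log₁₀(1) = 0.00 dB

0.0 dB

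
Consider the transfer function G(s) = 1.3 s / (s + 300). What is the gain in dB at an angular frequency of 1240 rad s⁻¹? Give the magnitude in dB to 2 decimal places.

2.03 dB

|j1240| = 1240
|j1240 + 300| = √(1240² + 300²) = 1276
|G(j1240)| = 1.3 × 1240 / 1276 = 1.2635
20 log₁₀(1.2635) = 2.032 dB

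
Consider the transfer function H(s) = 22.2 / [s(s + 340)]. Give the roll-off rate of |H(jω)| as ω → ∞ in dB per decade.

With 0 zeros and 2 poles, the high-frequency asymptotic slope is 20 × (0 − 2) = -40 dB/decade.

-40 dB/decade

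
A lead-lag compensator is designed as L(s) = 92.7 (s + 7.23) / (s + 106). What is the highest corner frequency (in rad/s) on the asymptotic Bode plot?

Break frequencies occur at each pole and zero magnitude: 7.23 rad/s, 106 rad/s.
The highest is 106 rad/s.

106 rad/s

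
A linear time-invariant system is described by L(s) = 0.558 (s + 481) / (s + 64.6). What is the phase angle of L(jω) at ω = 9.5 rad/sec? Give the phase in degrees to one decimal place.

∠(j9.5 + 481) = arctan(9.5/481) = 1.13°
∠(j9.5 + 64.6) = arctan(9.5/64.6) = 8.37°
∠L(j9.5) = 1.13° − 8.37° = -7.23°

-7.2 deg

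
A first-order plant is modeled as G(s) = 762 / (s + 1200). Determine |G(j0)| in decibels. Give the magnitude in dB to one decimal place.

-3.9 dB

G(0) = 762 / 1200 = 0.635
20 log₁₀(0.635) = -3.94 dB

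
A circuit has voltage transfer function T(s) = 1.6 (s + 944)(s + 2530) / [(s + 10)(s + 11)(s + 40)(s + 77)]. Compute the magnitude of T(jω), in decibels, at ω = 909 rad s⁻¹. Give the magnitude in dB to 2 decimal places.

|j909 + 944| = √(909² + 944²) = 1311
|j909 + 2530| = √(909² + 2530²) = 2688
|j909 + 10| = √(909² + 10²) = 909.1
|j909 + 11| = √(909² + 11²) = 909.1
|j909 + 40| = √(909² + 40²) = 909.9
|j909 + 77| = √(909² + 77²) = 912.3
|T(j909)| = 1.6 × 1311 × 2688 / (909.1 × 909.1 × 909.9 × 912.3) = 8.2178e-06
20 log₁₀(8.2178e-06) = -101.705 dB

-101.70 dB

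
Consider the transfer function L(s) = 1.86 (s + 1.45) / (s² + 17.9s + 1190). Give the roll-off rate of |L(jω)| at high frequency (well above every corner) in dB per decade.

-20 dB/decade

With 1 zero and 2 poles, the high-frequency asymptotic slope is 20 × (1 − 2) = -20 dB/decade.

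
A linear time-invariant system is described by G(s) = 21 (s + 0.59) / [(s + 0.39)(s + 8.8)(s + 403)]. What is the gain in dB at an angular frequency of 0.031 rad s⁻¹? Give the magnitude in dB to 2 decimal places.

|j0.031 + 0.59| = √(0.031² + 0.59²) = 0.5908
|j0.031 + 0.39| = √(0.031² + 0.39²) = 0.3912
|j0.031 + 8.8| = √(0.031² + 8.8²) = 8.8
|j0.031 + 403| = √(0.031² + 403²) = 403
|G(j0.031)| = 21 × 0.5908 / (0.3912 × 8.8 × 403) = 0.0089423
20 log₁₀(0.0089423) = -40.971 dB

-40.97 dB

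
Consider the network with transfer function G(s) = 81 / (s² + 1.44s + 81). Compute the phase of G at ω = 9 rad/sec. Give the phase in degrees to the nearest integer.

-90 deg

∠[(j9)² + 1.44(j9) + 81] = ∠[0 + j12.96] = 90.00°
∠G(j9) = −90.00° = -90.00°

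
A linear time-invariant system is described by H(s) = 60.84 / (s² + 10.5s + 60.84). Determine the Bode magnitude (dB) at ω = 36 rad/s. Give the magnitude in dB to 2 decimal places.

-26.54 dB

|(j36)² + 10.5(j36) + 60.84| = |-1235.2 + j378| = 1292
|H(j36)| = 60.84 / 1292 = 0.047101
20 log₁₀(0.047101) = -26.539 dB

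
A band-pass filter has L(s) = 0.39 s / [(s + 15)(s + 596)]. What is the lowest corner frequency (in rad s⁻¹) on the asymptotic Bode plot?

15 rad s⁻¹

Break frequencies occur at each pole and zero magnitude: 15 rad s⁻¹, 596 rad s⁻¹.
The lowest is 15 rad s⁻¹.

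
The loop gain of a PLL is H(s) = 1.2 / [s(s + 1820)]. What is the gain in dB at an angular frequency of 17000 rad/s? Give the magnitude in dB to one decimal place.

-167.7 dB

|j17000 + 1820| = √(17000² + 1820²) = 1.71e+04
|j17000| = 1.7e+04
|H(j17000)| = 1.2 / (1.71e+04 × 1.7e+04) = 4.1287e-09
20 log₁₀(4.1287e-09) = -167.68 dB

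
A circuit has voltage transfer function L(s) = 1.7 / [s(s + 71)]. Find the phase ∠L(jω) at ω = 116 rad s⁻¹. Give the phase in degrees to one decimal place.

∠(j116 + 71) = arctan(116/71) = 58.53°
∠(j116) = 90.00°
∠L(j116) = − (58.53° + 90.00°) = -148.53°

-148.5 deg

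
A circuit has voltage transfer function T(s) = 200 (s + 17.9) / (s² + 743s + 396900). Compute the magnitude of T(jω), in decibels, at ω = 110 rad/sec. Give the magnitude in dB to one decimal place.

|j110 + 17.9| = √(110² + 17.9²) = 111.4
|(j110)² + 743(j110) + 396900| = |3.848e+05 + j81730| = 3.934e+05
|T(j110)| = 200 × 111.4 / 3.934e+05 = 0.056661
20 log₁₀(0.056661) = -24.93 dB

-24.9 dB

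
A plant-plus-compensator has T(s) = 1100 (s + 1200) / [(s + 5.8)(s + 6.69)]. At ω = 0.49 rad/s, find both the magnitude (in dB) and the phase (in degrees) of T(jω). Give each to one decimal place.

|j0.49 + 1200| = √(0.49² + 1200²) = 1200
|j0.49 + 5.8| = √(0.49² + 5.8²) = 5.821
|j0.49 + 6.69| = √(0.49² + 6.69²) = 6.708
|T(j0.49)| = 1100 × 1200 / (5.821 × 6.708) = 33808
20 log₁₀(33808) = 90.58 dB
∠(j0.49 + 1200) = arctan(0.49/1200) = 0.02°
∠(j0.49 + 5.8) = arctan(0.49/5.8) = 4.83°
∠(j0.49 + 6.69) = arctan(0.49/6.69) = 4.19°
∠T(j0.49) = 0.02° − (4.83° + 4.19°) = -8.99°

|T| = 90.6 dB, ∠T = -9.0°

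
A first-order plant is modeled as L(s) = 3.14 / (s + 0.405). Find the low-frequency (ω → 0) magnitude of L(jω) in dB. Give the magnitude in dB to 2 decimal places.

17.79 dB

L(0) = 3.14 / 0.405 = 7.7531
20 log₁₀(7.7531) = 17.789 dB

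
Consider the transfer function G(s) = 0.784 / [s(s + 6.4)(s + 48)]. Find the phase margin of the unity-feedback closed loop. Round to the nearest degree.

Gain crossover: |G(jω)| = 1 at ω ≈ 0.00255 rad/s.
∠G(j0.00255) = −90° − arctan(0.00255/6.4) − arctan(0.00255/48) ≈ -90.03°
PM = 180° + (-90.03°) = 89.97°

90°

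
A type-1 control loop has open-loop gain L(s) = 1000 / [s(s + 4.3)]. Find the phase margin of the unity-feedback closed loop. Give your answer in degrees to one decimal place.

7.8°

Gain crossover: |L(jω)| = 1 at ω ≈ 31.5 rad/s.
∠L(j31.5) = −90° − arctan(31.5/4.3) ≈ -172.22°
PM = 180° + (-172.22°) = 7.78°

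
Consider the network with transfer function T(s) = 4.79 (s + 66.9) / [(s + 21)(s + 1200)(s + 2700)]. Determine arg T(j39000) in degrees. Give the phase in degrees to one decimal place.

∠(j39000 + 66.9) = arctan(39000/66.9) = 89.90°
∠(j39000 + 21) = arctan(39000/21) = 89.97°
∠(j39000 + 1200) = arctan(39000/1200) = 88.24°
∠(j39000 + 2700) = arctan(39000/2700) = 86.04°
∠T(j39000) = 89.90° − (89.97° + 88.24° + 86.04°) = -174.34°

-174.3°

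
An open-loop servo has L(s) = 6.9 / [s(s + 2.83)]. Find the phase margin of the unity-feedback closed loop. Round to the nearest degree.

Gain crossover: |L(jω)| = 1 at ω ≈ 1.99 rad/s.
∠L(j1.99) = −90° − arctan(1.99/2.83) ≈ -125.16°
PM = 180° + (-125.16°) = 54.84°

55°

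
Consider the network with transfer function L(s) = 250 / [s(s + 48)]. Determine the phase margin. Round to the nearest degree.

84°

Gain crossover: |L(jω)| = 1 at ω ≈ 5.18 rad/s.
∠L(j5.18) = −90° − arctan(5.18/48) ≈ -96.16°
PM = 180° + (-96.16°) = 83.84°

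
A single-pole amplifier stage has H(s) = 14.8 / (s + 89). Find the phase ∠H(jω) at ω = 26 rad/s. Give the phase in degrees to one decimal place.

∠(j26 + 89) = arctan(26/89) = 16.28°
∠H(j26) = −16.28° = -16.28°

-16.3 deg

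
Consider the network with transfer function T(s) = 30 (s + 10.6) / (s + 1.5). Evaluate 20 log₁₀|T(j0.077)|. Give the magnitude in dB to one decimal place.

|j0.077 + 10.6| = √(0.077² + 10.6²) = 10.6
|j0.077 + 1.5| = √(0.077² + 1.5²) = 1.502
|T(j0.077)| = 30 × 10.6 / 1.502 = 211.73
20 log₁₀(211.73) = 46.52 dB

46.5 dB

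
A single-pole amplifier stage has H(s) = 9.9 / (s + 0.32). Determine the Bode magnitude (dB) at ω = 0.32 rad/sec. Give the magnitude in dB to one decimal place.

26.8 dB

|j0.32 + 0.32| = √(0.32² + 0.32²) = 0.4525
|H(j0.32)| = 9.9 / 0.4525 = 21.876
20 log₁₀(21.876) = 26.80 dB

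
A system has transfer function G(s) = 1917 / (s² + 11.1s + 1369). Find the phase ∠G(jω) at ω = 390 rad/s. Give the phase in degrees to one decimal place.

∠[(j390)² + 11.1(j390) + 1369] = ∠[-1.5073e+05 + j4329] = 178.35°
∠G(j390) = −178.35° = -178.35°

-178.4°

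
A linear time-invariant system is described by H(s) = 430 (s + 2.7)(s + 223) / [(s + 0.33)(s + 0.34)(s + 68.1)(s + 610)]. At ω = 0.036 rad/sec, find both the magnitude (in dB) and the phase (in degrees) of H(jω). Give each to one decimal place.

|H| = 34.8 dB, ∠H = -11.5°

|j0.036 + 2.7| = √(0.036² + 2.7²) = 2.7
|j0.036 + 223| = √(0.036² + 223²) = 223
|j0.036 + 0.33| = √(0.036² + 0.33²) = 0.332
|j0.036 + 0.34| = √(0.036² + 0.34²) = 0.3419
|j0.036 + 68.1| = √(0.036² + 68.1²) = 68.1
|j0.036 + 610| = √(0.036² + 610²) = 610
|H(j0.036)| = 430 × 2.7 × 223 / (0.332 × 0.3419 × 68.1 × 610) = 54.918
20 log₁₀(54.918) = 34.79 dB
∠(j0.036 + 2.7) = arctan(0.036/2.7) = 0.76°
∠(j0.036 + 223) = arctan(0.036/223) = 0.01°
∠(j0.036 + 0.33) = arctan(0.036/0.33) = 6.23°
∠(j0.036 + 0.34) = arctan(0.036/0.34) = 6.04°
∠(j0.036 + 68.1) = arctan(0.036/68.1) = 0.03°
∠(j0.036 + 610) = arctan(0.036/610) = 0.00°
∠H(j0.036) = 0.76° + 0.01° − (6.23° + 6.04° + 0.03° + 0.00°) = -11.53°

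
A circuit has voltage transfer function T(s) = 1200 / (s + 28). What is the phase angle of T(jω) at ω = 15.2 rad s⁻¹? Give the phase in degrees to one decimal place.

-28.5 deg

∠(j15.2 + 28) = arctan(15.2/28) = 28.50°
∠T(j15.2) = −28.50° = -28.50°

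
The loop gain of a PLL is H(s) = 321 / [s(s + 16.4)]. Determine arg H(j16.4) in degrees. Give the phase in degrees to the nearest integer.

-135°

∠(j16.4 + 16.4) = arctan(16.4/16.4) = 45.00°
∠(j16.4) = 90.00°
∠H(j16.4) = − (45.00° + 90.00°) = -135.00°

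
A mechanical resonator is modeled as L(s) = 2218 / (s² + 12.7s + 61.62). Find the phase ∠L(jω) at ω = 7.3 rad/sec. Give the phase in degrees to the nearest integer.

-85°

∠[(j7.3)² + 12.7(j7.3) + 61.62] = ∠[8.33 + j92.71] = 84.87°
∠L(j7.3) = −84.87° = -84.87°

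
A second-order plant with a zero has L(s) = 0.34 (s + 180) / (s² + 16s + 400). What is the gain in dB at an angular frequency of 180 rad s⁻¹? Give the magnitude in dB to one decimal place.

|j180 + 180| = √(180² + 180²) = 254.6
|(j180)² + 16(j180) + 400| = |-32000 + j2880| = 3.213e+04
|L(j180)| = 0.34 × 254.6 / 3.213e+04 = 0.0026938
20 log₁₀(0.0026938) = -51.39 dB

-51.4 dB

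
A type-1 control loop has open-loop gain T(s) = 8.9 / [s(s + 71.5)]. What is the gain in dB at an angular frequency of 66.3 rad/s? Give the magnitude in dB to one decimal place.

-57.2 dB

|j66.3 + 71.5| = √(66.3² + 71.5²) = 97.51
|j66.3| = 66.3
|T(j66.3)| = 8.9 / (97.51 × 66.3) = 0.0013767
20 log₁₀(0.0013767) = -57.22 dB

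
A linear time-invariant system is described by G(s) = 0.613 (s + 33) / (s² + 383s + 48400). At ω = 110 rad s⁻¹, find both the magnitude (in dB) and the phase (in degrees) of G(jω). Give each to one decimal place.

|j110 + 33| = √(110² + 33²) = 114.8
|(j110)² + 383(j110) + 48400| = |36300 + j42130| = 5.561e+04
|G(j110)| = 0.613 × 114.8 / 5.561e+04 = 0.0012659
20 log₁₀(0.0012659) = -57.95 dB
∠(j110 + 33) = arctan(110/33) = 73.30°
∠[(j110)² + 383(j110) + 48400] = ∠[36300 + j42130] = 49.25°
∠G(j110) = 73.30° − 49.25° = 24.05°

|G| = -58.0 dB, ∠G = 24.0°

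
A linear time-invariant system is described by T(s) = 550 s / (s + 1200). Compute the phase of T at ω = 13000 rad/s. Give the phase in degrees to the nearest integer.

5°

∠(j13000) = 90.00°
∠(j13000 + 1200) = arctan(13000/1200) = 84.73°
∠T(j13000) = 90.00° − 84.73° = 5.27°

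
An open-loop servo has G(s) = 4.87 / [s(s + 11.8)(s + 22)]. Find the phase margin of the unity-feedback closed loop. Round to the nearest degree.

Gain crossover: |G(jω)| = 1 at ω ≈ 0.0188 rad/s.
∠G(j0.0188) = −90° − arctan(0.0188/11.8) − arctan(0.0188/22) ≈ -90.14°
PM = 180° + (-90.14°) = 89.86°

90°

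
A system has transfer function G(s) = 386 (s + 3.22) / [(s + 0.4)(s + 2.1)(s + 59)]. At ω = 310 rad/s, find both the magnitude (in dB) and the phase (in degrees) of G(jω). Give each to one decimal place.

|G| = -48.1 dB, ∠G = -169.4°

|j310 + 3.22| = √(310² + 3.22²) = 310
|j310 + 0.4| = √(310² + 0.4²) = 310
|j310 + 2.1| = √(310² + 2.1²) = 310
|j310 + 59| = √(310² + 59²) = 315.6
|G(j310)| = 386 × 310 / (310 × 310 × 315.6) = 0.0039459
20 log₁₀(0.0039459) = -48.08 dB
∠(j310 + 3.22) = arctan(310/3.22) = 89.40°
∠(j310 + 0.4) = arctan(310/0.4) = 89.93°
∠(j310 + 2.1) = arctan(310/2.1) = 89.61°
∠(j310 + 59) = arctan(310/59) = 79.22°
∠G(j310) = 89.40° − (89.93° + 89.61° + 79.22°) = -169.36°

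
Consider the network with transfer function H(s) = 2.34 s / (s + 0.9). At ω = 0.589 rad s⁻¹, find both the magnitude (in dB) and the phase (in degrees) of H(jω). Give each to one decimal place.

|j0.589| = 0.589
|j0.589 + 0.9| = √(0.589² + 0.9²) = 1.076
|H(j0.589)| = 2.34 × 0.589 / 1.076 = 1.2814
20 log₁₀(1.2814) = 2.15 dB
∠(j0.589) = 90.00°
∠(j0.589 + 0.9) = arctan(0.589/0.9) = 33.20°
∠H(j0.589) = 90.00° − 33.20° = 56.80°

|H| = 2.2 dB, ∠H = 56.8 deg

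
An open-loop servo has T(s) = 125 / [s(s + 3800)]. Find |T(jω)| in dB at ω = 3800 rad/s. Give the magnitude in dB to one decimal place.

|j3800 + 3800| = √(3800² + 3800²) = 5374
|j3800| = 3800
|T(j3800)| = 125 / (5374 × 3800) = 6.1211e-06
20 log₁₀(6.1211e-06) = -104.26 dB

-104.3 dB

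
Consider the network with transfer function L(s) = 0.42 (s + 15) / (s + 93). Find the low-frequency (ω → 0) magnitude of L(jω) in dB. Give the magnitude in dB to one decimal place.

-23.4 dB

L(0) = 0.42 × 15 / 93 = 0.067742
20 log₁₀(0.067742) = -23.38 dB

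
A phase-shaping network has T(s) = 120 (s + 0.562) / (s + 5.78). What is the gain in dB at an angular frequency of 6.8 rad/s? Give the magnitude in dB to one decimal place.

|j6.8 + 0.562| = √(6.8² + 0.562²) = 6.823
|j6.8 + 5.78| = √(6.8² + 5.78²) = 8.925
|T(j6.8)| = 120 × 6.823 / 8.925 = 91.744
20 log₁₀(91.744) = 39.25 dB

39.3 dB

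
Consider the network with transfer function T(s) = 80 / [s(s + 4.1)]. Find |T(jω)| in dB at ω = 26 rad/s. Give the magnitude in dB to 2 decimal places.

-18.64 dB

|j26 + 4.1| = √(26² + 4.1²) = 26.32
|j26| = 26
|T(j26)| = 80 / (26.32 × 26) = 0.1169
20 log₁₀(0.1169) = -18.644 dB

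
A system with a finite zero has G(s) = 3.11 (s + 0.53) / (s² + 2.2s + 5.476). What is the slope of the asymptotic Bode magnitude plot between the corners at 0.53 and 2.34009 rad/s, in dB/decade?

20 dB/decade

In this band the factors already past their corner are: zero at 0.53; net slope = 20 dB/decade.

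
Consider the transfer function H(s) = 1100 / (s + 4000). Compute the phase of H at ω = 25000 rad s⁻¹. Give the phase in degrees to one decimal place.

-80.9°

∠(j25000 + 4000) = arctan(25000/4000) = 80.91°
∠H(j25000) = −80.91° = -80.91°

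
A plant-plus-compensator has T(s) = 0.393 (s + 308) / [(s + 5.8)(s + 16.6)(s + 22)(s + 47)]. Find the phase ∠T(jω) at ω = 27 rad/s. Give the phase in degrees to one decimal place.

∠(j27 + 308) = arctan(27/308) = 5.01°
∠(j27 + 5.8) = arctan(27/5.8) = 77.88°
∠(j27 + 16.6) = arctan(27/16.6) = 58.42°
∠(j27 + 22) = arctan(27/22) = 50.83°
∠(j27 + 47) = arctan(27/47) = 29.88°
∠T(j27) = 5.01° − (77.88° + 58.42° + 50.83° + 29.88°) = -211.98°

-212.0°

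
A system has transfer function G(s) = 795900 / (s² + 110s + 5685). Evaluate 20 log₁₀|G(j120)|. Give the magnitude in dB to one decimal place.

|(j120)² + 110(j120) + 5685| = |-8715 + j13200| = 1.582e+04
|G(j120)| = 795900 / 1.582e+04 = 50.318
20 log₁₀(50.318) = 34.03 dB

34.0 dB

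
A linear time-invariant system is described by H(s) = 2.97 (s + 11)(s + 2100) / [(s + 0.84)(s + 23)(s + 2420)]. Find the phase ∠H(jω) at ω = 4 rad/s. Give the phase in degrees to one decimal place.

-68.0°

∠(j4 + 11) = arctan(4/11) = 19.98°
∠(j4 + 2100) = arctan(4/2100) = 0.11°
∠(j4 + 0.84) = arctan(4/0.84) = 78.14°
∠(j4 + 23) = arctan(4/23) = 9.87°
∠(j4 + 2420) = arctan(4/2420) = 0.09°
∠H(j4) = 19.98° + 0.11° − (78.14° + 9.87° + 0.09°) = -68.01°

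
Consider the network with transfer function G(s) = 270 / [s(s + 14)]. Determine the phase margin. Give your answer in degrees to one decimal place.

Gain crossover: |G(jω)| = 1 at ω ≈ 13.8 rad s⁻¹.
∠G(j13.8) = −90° − arctan(13.8/14) ≈ -134.50°
PM = 180° + (-134.50°) = 45.50°

45.5 deg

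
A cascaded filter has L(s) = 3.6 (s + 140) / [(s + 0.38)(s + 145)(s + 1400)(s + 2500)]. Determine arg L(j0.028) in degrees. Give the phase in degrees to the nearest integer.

∠(j0.028 + 140) = arctan(0.028/140) = 0.01°
∠(j0.028 + 0.38) = arctan(0.028/0.38) = 4.21°
∠(j0.028 + 145) = arctan(0.028/145) = 0.01°
∠(j0.028 + 1400) = arctan(0.028/1400) = 0.00°
∠(j0.028 + 2500) = arctan(0.028/2500) = 0.00°
∠L(j0.028) = 0.01° − (4.21° + 0.01° + 0.00° + 0.00°) = -4.22°

-4°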